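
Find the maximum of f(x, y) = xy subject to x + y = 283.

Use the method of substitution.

Substitute y = 283 - x into f(x,y) = xy:
g(x) = x(283 - x) = 283x - x^2
g'(x) = 283 - 2x = 0  =>  x = 283/2
y = 283 - 283/2 = 283/2
Maximum value = (283/2) * (283/2) = 80089/4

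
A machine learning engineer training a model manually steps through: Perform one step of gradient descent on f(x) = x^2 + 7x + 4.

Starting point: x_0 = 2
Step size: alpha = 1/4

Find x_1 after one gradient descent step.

f(x) = x^2 + 7x + 4
f'(x) = 2x + 7
f'(2) = 2*2 + (7) = 11
x_1 = x_0 - alpha * f'(x_0) = 2 - 1/4 * 11 = -3/4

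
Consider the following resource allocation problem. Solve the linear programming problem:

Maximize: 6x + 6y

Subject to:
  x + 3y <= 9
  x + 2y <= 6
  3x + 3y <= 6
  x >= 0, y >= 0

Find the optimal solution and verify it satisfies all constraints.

Feasible vertices: (0, 0), (0, 2), (2, 0)
Objective 6x + 6y at each vertex:
  (0, 0): 0
  (0, 2): 12
  (2, 0): 12
Maximum is 12 at (0, 2).
Verify constraints at (x, y) = (0, 2):
  1*0 + 3*2 = 6 <= 9
  1*0 + 2*2 = 4 <= 6
  3*0 + 3*2 = 6 <= 6 (active)
  x = 0 >= 0, y = 2 >= 0. All constraints satisfied.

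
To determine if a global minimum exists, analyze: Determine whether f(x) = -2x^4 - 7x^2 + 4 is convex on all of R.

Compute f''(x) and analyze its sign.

f(x) = -2x^4 - 7x^2 + 4
f'(x) = -8x^3 + -14x
f''(x) = -24x^2 + -14
f''(x) = -24x^2 + -14 <= -14 < 0 for all x
Therefore, f is concave on R.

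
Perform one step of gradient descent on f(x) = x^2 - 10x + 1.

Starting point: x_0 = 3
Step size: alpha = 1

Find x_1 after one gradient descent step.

f(x) = x^2 - 10x + 1
f'(x) = 2x - 10
f'(3) = 2*3 + (-10) = -4
x_1 = x_0 - alpha * f'(x_0) = 3 - 1 * -4 = 7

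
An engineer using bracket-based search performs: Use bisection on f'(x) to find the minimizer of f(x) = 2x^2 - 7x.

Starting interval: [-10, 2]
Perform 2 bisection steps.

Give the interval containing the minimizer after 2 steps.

Finding critical point of f(x) = 2x^2 - 7x using bisection on f'(x) = 4x + -7.
f'(x) = 0 when x = 7/4.
Starting interval: [-10, 2]
Step 1: mid = -4, f'(mid) = -23, new interval = [-4, 2]
Step 2: mid = -1, f'(mid) = -11, new interval = [-1, 2]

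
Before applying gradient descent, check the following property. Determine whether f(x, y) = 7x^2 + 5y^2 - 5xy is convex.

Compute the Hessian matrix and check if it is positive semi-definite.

f(x,y) = 7x^2 + 5y^2 - 5xy
Hessian H = [[14, -5], [-5, 10]]
trace(H) = 24, det(H) = 115
Eigenvalues: (24 +/- sqrt(116)) / 2 = 17.39, 6.615
Since both eigenvalues > 0, f is convex.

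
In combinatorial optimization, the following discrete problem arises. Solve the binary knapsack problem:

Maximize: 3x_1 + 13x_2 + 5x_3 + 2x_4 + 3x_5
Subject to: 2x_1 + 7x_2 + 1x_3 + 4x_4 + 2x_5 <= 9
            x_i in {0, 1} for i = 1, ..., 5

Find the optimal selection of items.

Items: item 1 (v=3, w=2), item 2 (v=13, w=7), item 3 (v=5, w=1), item 4 (v=2, w=4), item 5 (v=3, w=2)
Capacity: 9
Checking all 32 subsets (w = total weight, v = total value):
  {}: w = 0, v = 0
  {1}: w = 2, v = 3
  {2}: w = 7, v = 13
  {3}: w = 1, v = 5
  {4}: w = 4, v = 2
  {5}: w = 2, v = 3
  {1, 2}: w = 9, v = 16
  {1, 3}: w = 3, v = 8
  {1, 4}: w = 6, v = 5
  {1, 5}: w = 4, v = 6
  {2, 3}: w = 8, v = 18
  {2, 4}: w = 11 > 9, infeasible
  {2, 5}: w = 9, v = 16
  {3, 4}: w = 5, v = 7
  {3, 5}: w = 3, v = 8
  {4, 5}: w = 6, v = 5
  {1, 2, 3}: w = 10 > 9, infeasible
  {1, 2, 4}: w = 13 > 9, infeasible
  {1, 2, 5}: w = 11 > 9, infeasible
  {1, 3, 4}: w = 7, v = 10
  {1, 3, 5}: w = 5, v = 11
  {1, 4, 5}: w = 8, v = 8
  {2, 3, 4}: w = 12 > 9, infeasible
  {2, 3, 5}: w = 10 > 9, infeasible
  {2, 4, 5}: w = 13 > 9, infeasible
  {3, 4, 5}: w = 7, v = 10
  {1, 2, 3, 4}: w = 14 > 9, infeasible
  {1, 2, 3, 5}: w = 12 > 9, infeasible
  {1, 2, 4, 5}: w = 15 > 9, infeasible
  {1, 3, 4, 5}: w = 9, v = 13
  {2, 3, 4, 5}: w = 14 > 9, infeasible
  {1, 2, 3, 4, 5}: w = 16 > 9, infeasible
Best feasible subset: items [2, 3]
Total weight: 8 <= 9, total value: 18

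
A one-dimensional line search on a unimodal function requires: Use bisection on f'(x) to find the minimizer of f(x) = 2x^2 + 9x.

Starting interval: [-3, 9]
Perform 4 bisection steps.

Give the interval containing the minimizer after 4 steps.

Finding critical point of f(x) = 2x^2 + 9x using bisection on f'(x) = 4x + 9.
f'(x) = 0 when x = -9/4.
Starting interval: [-3, 9]
Step 1: mid = 3, f'(mid) = 21, new interval = [-3, 3]
Step 2: mid = 0, f'(mid) = 9, new interval = [-3, 0]
Step 3: mid = -3/2, f'(mid) = 3, new interval = [-3, -3/2]
Step 4: mid = -9/4, f'(mid) = 0, new interval = [-9/4, -9/4]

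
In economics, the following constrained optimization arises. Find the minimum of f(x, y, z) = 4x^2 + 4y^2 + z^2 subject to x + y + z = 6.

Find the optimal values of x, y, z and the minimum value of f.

Using Lagrange multipliers on f = 4x^2 + 4y^2 + z^2 with constraint x + y + z = 6:
Conditions: 2*4*x = lambda, 2*4*y = lambda, 2*1*z = lambda
So x = lambda/8, y = lambda/8, z = lambda/2
Substituting into constraint: lambda * (3/4) = 6
lambda = 8
x = 1, y = 1, z = 4
Minimum value = 24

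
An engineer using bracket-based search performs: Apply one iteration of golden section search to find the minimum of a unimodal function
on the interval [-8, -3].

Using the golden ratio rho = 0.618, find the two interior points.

Golden section search on [-8, -3].
Golden ratio rho = 0.618 (approx).
Interior points:
  x_1 = -8 + (1-0.618)*5 = -6.0900
  x_2 = -8 + 0.618*5 = -4.9100
Compare f(x_1) and f(x_2) to determine which subinterval to keep.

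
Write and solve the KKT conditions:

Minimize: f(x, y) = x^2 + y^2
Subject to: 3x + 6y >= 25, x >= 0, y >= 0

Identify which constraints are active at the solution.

KKT conditions for min x^2 + y^2 s.t. 3x + 6y >= 25, x >= 0, y >= 0:
Stationarity: 2x = mu*3 + mu_x, 2y = mu*6 + mu_y, with mu, mu_x, mu_y >= 0
Complementary slackness: mu*(3x + 6y - 25) = 0, mu_x*x = 0, mu_y*y = 0
(0, 0) is infeasible (3*0 + 6*0 < 25), so if mu = 0 stationarity would force x = mu_x/2 >= 0, y = mu_y/2 >= 0 with mu_x*x = mu_y*y = 0, i.e. x = y = 0: contradiction. Hence mu > 0 and 3x + 6y = 25 is active.
Try x > 0, y > 0 (so mu_x = mu_y = 0): x = 3*mu/2, y = 6*mu/2
Substitute: 3*(3*mu/2) + 6*(6*mu/2) = 25
  mu*45/2 = 25 => mu = 10/9
x* = 5/3 > 0, y* = 10/3 > 0, consistent with mu_x = mu_y = 0.
f is convex and the constraints are linear, so this KKT point is the global minimum.
f* = 125/9
Active constraints: 3x + 6y >= 25 (holds with equality, mu = 10/9 > 0); x >= 0 and y >= 0 are inactive (mu_x = mu_y = 0).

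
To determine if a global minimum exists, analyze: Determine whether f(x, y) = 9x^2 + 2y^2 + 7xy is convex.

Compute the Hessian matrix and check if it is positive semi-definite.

f(x,y) = 9x^2 + 2y^2 + 7xy
Hessian H = [[18, 7], [7, 4]]
trace(H) = 22, det(H) = 23
Eigenvalues: (22 +/- sqrt(392)) / 2 = 20.9, 1.101
Since both eigenvalues > 0, f is convex.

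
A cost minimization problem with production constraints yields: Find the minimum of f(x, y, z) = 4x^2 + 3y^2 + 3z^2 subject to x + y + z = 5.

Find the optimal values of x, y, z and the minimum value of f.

Using Lagrange multipliers on f = 4x^2 + 3y^2 + 3z^2 with constraint x + y + z = 5:
Conditions: 2*4*x = lambda, 2*3*y = lambda, 2*3*z = lambda
So x = lambda/8, y = lambda/6, z = lambda/6
Substituting into constraint: lambda * (11/24) = 5
lambda = 120/11
x = 15/11, y = 20/11, z = 20/11
Minimum value = 300/11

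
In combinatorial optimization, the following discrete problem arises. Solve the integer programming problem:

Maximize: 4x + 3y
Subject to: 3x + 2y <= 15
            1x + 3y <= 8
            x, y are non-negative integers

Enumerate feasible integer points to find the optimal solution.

Constraint 1: 3x + 2y <= 15
Constraint 2: 1x + 3y <= 8
Feasible x range (need y >= 0): 0 <= x <= min(15/3, 8/1) => x in {0, ..., 5}.
Enumerate feasible integer points row by row (the coefficient of y is 3 > 0, so for each x the largest feasible y gives the best value):
  x = 0: y <= min((15 - 3*0)/2, (8 - 1*0)/3) => y in {0, ..., 2}; best 4*0 + 3*2 = 6
  x = 1: y <= min((15 - 3*1)/2, (8 - 1*1)/3) => y in {0, ..., 2}; best 4*1 + 3*2 = 10
  x = 2: y <= min((15 - 3*2)/2, (8 - 1*2)/3) => y in {0, ..., 2}; best 4*2 + 3*2 = 14
  x = 3: y <= min((15 - 3*3)/2, (8 - 1*3)/3) => y in {0, ..., 1}; best 4*3 + 3*1 = 15
  x = 4: y <= min((15 - 3*4)/2, (8 - 1*4)/3) => y in {0, ..., 1}; best 4*4 + 3*1 = 19
  x = 5: y <= min((15 - 3*5)/2, (8 - 1*5)/3) => y in {0}; best 4*5 + 3*0 = 20
The maximum 4x + 3y = 20 is achieved at x = 5, y = 0.
Check: 3*5 + 2*0 = 15 <= 15 and 1*5 + 3*0 = 5 <= 8.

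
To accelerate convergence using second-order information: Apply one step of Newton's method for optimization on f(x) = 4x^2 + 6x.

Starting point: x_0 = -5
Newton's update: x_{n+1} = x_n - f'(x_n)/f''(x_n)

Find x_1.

f(x) = 4x^2 + 6x
f'(x) = 8x + (6), f''(x) = 8
Newton step: x_1 = x_0 - f'(x_0)/f''(x_0)
f'(-5) = -34
x_1 = -5 - -34/8 = -3/4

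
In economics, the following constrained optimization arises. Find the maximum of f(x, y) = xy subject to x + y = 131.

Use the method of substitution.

Substitute y = 131 - x into f(x,y) = xy:
g(x) = x(131 - x) = 131x - x^2
g'(x) = 131 - 2x = 0  =>  x = 131/2
y = 131 - 131/2 = 131/2
Maximum value = (131/2) * (131/2) = 17161/4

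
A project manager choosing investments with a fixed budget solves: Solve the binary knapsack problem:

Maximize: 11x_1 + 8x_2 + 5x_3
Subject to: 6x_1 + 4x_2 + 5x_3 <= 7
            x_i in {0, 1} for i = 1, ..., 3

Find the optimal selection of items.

Items: item 1 (v=11, w=6), item 2 (v=8, w=4), item 3 (v=5, w=5)
Capacity: 7
Checking all 8 subsets (w = total weight, v = total value):
  {}: w = 0, v = 0
  {1}: w = 6, v = 11
  {2}: w = 4, v = 8
  {3}: w = 5, v = 5
  {1, 2}: w = 10 > 7, infeasible
  {1, 3}: w = 11 > 7, infeasible
  {2, 3}: w = 9 > 7, infeasible
  {1, 2, 3}: w = 15 > 7, infeasible
Best feasible subset: items [1]
Total weight: 6 <= 7, total value: 11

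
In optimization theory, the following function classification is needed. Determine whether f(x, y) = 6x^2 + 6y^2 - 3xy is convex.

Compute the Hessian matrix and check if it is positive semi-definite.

f(x,y) = 6x^2 + 6y^2 - 3xy
Hessian H = [[12, -3], [-3, 12]]
trace(H) = 24, det(H) = 135
Eigenvalues: (24 +/- sqrt(36)) / 2 = 15, 9
Since both eigenvalues > 0, f is convex.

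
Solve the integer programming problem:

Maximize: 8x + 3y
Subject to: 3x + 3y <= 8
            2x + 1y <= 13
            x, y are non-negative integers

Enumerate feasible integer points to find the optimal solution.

Constraint 1: 3x + 3y <= 8
Constraint 2: 2x + 1y <= 13
Feasible x range (need y >= 0): 0 <= x <= min(8/3, 13/2) => x in {0, ..., 2}.
Enumerate feasible integer points row by row (the coefficient of y is 3 > 0, so for each x the largest feasible y gives the best value):
  x = 0: y <= min((8 - 3*0)/3, (13 - 2*0)/1) => y in {0, ..., 2}; best 8*0 + 3*2 = 6
  x = 1: y <= min((8 - 3*1)/3, (13 - 2*1)/1) => y in {0, ..., 1}; best 8*1 + 3*1 = 11
  x = 2: y <= min((8 - 3*2)/3, (13 - 2*2)/1) => y in {0}; best 8*2 + 3*0 = 16
The maximum 8x + 3y = 16 is achieved at x = 2, y = 0.
Check: 3*2 + 3*0 = 6 <= 8 and 2*2 + 1*0 = 4 <= 13.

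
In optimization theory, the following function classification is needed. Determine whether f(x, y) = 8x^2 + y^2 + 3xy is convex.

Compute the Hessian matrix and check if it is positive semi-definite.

f(x,y) = 8x^2 + y^2 + 3xy
Hessian H = [[16, 3], [3, 2]]
trace(H) = 18, det(H) = 23
Eigenvalues: (18 +/- sqrt(232)) / 2 = 16.62, 1.384
Since both eigenvalues > 0, f is convex.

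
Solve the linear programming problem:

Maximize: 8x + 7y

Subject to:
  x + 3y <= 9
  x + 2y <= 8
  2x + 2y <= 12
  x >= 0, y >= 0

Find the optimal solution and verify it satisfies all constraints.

Feasible vertices: (0, 0), (0, 3), (9/2, 3/2), (6, 0)
Objective 8x + 7y at each vertex:
  (0, 0): 0
  (0, 3): 21
  (9/2, 3/2): 93/2
  (6, 0): 48
Maximum is 48 at (6, 0).
Verify constraints at (x, y) = (6, 0):
  1*6 + 3*0 = 6 <= 9
  1*6 + 2*0 = 6 <= 8
  2*6 + 2*0 = 12 <= 12 (active)
  x = 6 >= 0, y = 0 >= 0. All constraints satisfied.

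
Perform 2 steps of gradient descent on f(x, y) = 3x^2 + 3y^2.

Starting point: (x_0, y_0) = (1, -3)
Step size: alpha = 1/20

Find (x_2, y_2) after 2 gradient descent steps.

f(x,y) = 3x^2 + 3y^2
grad_x = 6x + 0y, grad_y = 6y + 0x
Step 1: grad = (6, -18), (7/10, -21/10)
Step 2: grad = (21/5, -63/5), (49/100, -147/100)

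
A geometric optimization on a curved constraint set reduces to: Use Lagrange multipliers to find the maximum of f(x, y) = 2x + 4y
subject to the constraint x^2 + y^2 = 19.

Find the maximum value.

Set up Lagrange conditions: grad f = lambda * grad g
  2 = 2*lambda*x
  4 = 2*lambda*y
From these: x/y = 2/4, so x = 2t, y = 4t for some t.
Substitute into constraint: (2t)^2 + (4t)^2 = 19
  t^2 * 20 = 19
  t = sqrt(19/20)
Maximum = 2*x + 4*y = (2^2 + 4^2)*t = 20 * sqrt(19/20) = sqrt(380)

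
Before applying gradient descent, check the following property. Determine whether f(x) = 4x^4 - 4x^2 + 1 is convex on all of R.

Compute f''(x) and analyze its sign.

f(x) = 4x^4 - 4x^2 + 1
f'(x) = 16x^3 + -8x
f''(x) = 48x^2 + -8
f''(0) = -8 < 0, so not convex near x = 0
Therefore, f is not globally convex on R.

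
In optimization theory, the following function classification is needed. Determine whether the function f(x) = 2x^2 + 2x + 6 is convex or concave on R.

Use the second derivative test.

f(x) = 2x^2 + 2x + 6
f'(x) = 4x + 2
f''(x) = 4
Since f''(x) = 4 > 0 for all x, f is convex on R.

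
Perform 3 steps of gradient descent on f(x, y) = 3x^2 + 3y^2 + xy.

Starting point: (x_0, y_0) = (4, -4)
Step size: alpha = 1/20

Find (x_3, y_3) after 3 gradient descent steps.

f(x,y) = 3x^2 + 3y^2 + xy
grad_x = 6x + 1y, grad_y = 6y + 1x
Step 1: grad = (20, -20), (3, -3)
Step 2: grad = (15, -15), (9/4, -9/4)
Step 3: grad = (45/4, -45/4), (27/16, -27/16)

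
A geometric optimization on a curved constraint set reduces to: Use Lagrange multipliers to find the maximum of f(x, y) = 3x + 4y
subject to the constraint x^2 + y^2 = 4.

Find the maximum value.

Set up Lagrange conditions: grad f = lambda * grad g
  3 = 2*lambda*x
  4 = 2*lambda*y
From these: x/y = 3/4, so x = 3t, y = 4t for some t.
Substitute into constraint: (3t)^2 + (4t)^2 = 4
  t^2 * 25 = 4
  t = sqrt(4/25)
Maximum = 3*x + 4*y = (3^2 + 4^2)*t = 25 * sqrt(4/25) = 10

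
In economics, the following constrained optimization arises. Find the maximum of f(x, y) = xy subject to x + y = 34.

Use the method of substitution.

Substitute y = 34 - x into f(x,y) = xy:
g(x) = x(34 - x) = 34x - x^2
g'(x) = 34 - 2x = 0  =>  x = 17
y = 34 - 17 = 17
Maximum value = 17 * 17 = 289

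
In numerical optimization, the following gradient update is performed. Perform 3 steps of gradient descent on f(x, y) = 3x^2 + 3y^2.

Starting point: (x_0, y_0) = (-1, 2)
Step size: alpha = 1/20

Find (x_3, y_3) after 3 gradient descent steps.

f(x,y) = 3x^2 + 3y^2
grad_x = 6x + 0y, grad_y = 6y + 0x
Step 1: grad = (-6, 12), (-7/10, 7/5)
Step 2: grad = (-21/5, 42/5), (-49/100, 49/50)
Step 3: grad = (-147/50, 147/25), (-343/1000, 343/500)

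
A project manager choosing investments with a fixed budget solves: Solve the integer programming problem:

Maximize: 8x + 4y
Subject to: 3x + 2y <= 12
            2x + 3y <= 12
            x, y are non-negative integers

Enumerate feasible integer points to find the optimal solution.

Constraint 1: 3x + 2y <= 12
Constraint 2: 2x + 3y <= 12
Feasible x range (need y >= 0): 0 <= x <= min(12/3, 12/2) => x in {0, ..., 4}.
Enumerate feasible integer points row by row (the coefficient of y is 4 > 0, so for each x the largest feasible y gives the best value):
  x = 0: y <= min((12 - 3*0)/2, (12 - 2*0)/3) => y in {0, ..., 4}; best 8*0 + 4*4 = 16
  x = 1: y <= min((12 - 3*1)/2, (12 - 2*1)/3) => y in {0, ..., 3}; best 8*1 + 4*3 = 20
  x = 2: y <= min((12 - 3*2)/2, (12 - 2*2)/3) => y in {0, ..., 2}; best 8*2 + 4*2 = 24
  x = 3: y <= min((12 - 3*3)/2, (12 - 2*3)/3) => y in {0, ..., 1}; best 8*3 + 4*1 = 28
  x = 4: y <= min((12 - 3*4)/2, (12 - 2*4)/3) => y in {0}; best 8*4 + 4*0 = 32
The maximum 8x + 4y = 32 is achieved at x = 4, y = 0.
Check: 3*4 + 2*0 = 12 <= 12 and 2*4 + 3*0 = 8 <= 12.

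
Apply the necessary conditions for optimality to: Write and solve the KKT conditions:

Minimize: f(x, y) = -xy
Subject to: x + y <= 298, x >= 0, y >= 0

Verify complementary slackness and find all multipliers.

Problem: min -xy s.t. x + y <= 298 (multiplier lambda), x >= 0 (mu_x), y >= 0 (mu_y)
KKT stationarity: -y + lambda - mu_x = 0, -x + lambda - mu_y = 0, with lambda, mu_x, mu_y >= 0
Complementary slackness: lambda*(x + y - 298) = 0, mu_x*x = 0, mu_y*y = 0
If lambda = 0: y = -mu_x <= 0 and x = -mu_y <= 0 force x = y = 0 with f = 0; but x = y = 149 is feasible with f = -22201 < 0, so this is not the minimum. Hence lambda > 0 and x + y = 298.
Try x > 0, y > 0 (so mu_x = mu_y = 0): y = lambda, x = lambda => x = y = lambda
x + y = 298 => 2*lambda = 298 => lambda = 149
x* = y* = 149 > 0, consistent with mu_x = mu_y = 0.
(Any feasible point with x = 0 or y = 0 has f = 0 > -22201, so the minimum is not on those boundaries.)
min(-xy) = -22201 (i.e. max xy = 22201)
Multipliers: lambda = 149, mu_x = 0, mu_y = 0
Complementary slackness: lambda*(x + y - 298) = 149*(149 + 149 - 298) = 0, mu_x*x = 0*149 = 0, mu_y*y = 0*149 = 0. Satisfied.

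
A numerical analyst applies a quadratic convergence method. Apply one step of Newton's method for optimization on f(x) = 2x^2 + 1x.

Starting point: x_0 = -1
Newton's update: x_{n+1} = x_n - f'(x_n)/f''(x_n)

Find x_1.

f(x) = 2x^2 + 1x
f'(x) = 4x + (1), f''(x) = 4
Newton step: x_1 = x_0 - f'(x_0)/f''(x_0)
f'(-1) = -3
x_1 = -1 - -3/4 = -1/4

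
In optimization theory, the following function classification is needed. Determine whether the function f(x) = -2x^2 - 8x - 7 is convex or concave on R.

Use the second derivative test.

f(x) = -2x^2 - 8x - 7
f'(x) = -4x - 8
f''(x) = -4
Since f''(x) = -4 < 0 for all x, f is concave on R.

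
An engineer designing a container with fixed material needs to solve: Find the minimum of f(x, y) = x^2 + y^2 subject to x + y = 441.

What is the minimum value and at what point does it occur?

Substitute y = 441 - x into f(x,y) = x^2 + y^2:
g(x) = x^2 + (441 - x)^2 = 2x^2 - 882x + 194481
g'(x) = 4x - 882 = 0  =>  x = 441/2
y = 441 - 441/2 = 441/2
Minimum value = (441/2)^2 + (441/2)^2 = 194481/2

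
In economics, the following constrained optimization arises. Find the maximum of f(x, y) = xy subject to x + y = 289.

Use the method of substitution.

Substitute y = 289 - x into f(x,y) = xy:
g(x) = x(289 - x) = 289x - x^2
g'(x) = 289 - 2x = 0  =>  x = 289/2
y = 289 - 289/2 = 289/2
Maximum value = (289/2) * (289/2) = 83521/4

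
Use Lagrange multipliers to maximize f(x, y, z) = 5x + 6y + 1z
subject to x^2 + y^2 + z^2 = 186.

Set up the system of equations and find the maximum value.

Lagrange conditions: 5 = 2*lambda*x, 6 = 2*lambda*y, 1 = 2*lambda*z
So x:5 = y:6 = z:1, i.e. x = 5t, y = 6t, z = 1t
Constraint: t^2*(5^2 + 6^2 + 1^2) = 186
  t^2 * 62 = 186  =>  t = sqrt(3)
Maximum = 5*5t + 6*6t + 1*1t = 62*sqrt(3) = sqrt(11532)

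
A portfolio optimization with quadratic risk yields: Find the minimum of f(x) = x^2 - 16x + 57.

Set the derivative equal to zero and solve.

f(x) = x^2 - 16x + 57
f'(x) = 2x + (-16) = 0
x = 16/2 = 8
f(8) = -7
Since f''(x) = 2 > 0, this is a minimum.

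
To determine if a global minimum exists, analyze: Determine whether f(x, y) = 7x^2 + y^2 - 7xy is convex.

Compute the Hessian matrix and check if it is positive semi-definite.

f(x,y) = 7x^2 + y^2 - 7xy
Hessian H = [[14, -7], [-7, 2]]
trace(H) = 16, det(H) = -21
Eigenvalues: (16 +/- sqrt(340)) / 2 = 17.22, -1.22
Since not both eigenvalues positive, f is neither convex nor concave.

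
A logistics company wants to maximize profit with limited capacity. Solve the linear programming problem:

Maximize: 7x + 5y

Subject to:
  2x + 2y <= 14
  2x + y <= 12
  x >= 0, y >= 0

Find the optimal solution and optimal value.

Feasible vertices: (0, 0), (0, 7), (5, 2), (6, 0)
Objective 7x + 5y at each:
  (0, 0): 0
  (0, 7): 35
  (5, 2): 45
  (6, 0): 42
Maximum is 45 at (5, 2).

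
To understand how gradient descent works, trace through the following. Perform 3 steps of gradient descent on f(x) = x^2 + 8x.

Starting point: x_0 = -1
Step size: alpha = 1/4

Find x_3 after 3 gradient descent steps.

f(x) = x^2 + 8x, f'(x) = 2x + (8)
Step 1: f'(-1) = 6, x_1 = -1 - 1/4 * 6 = -5/2
Step 2: f'(-5/2) = 3, x_2 = -5/2 - 1/4 * 3 = -13/4
Step 3: f'(-13/4) = 3/2, x_3 = -13/4 - 1/4 * 3/2 = -29/8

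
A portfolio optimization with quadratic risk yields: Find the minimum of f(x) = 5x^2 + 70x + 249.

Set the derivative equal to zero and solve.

f(x) = 5x^2 + 70x + 249
f'(x) = 10x + (70) = 0
x = -70/10 = -7
f(-7) = 4
Since f''(x) = 10 > 0, this is a minimum.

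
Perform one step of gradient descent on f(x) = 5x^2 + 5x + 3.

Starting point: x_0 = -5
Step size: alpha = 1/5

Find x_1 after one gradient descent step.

f(x) = 5x^2 + 5x + 3
f'(x) = 10x + 5
f'(-5) = 10*-5 + (5) = -45
x_1 = x_0 - alpha * f'(x_0) = -5 - 1/5 * -45 = 4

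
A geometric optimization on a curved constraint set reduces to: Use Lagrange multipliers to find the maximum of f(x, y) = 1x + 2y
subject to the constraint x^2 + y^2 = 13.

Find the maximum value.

Set up Lagrange conditions: grad f = lambda * grad g
  1 = 2*lambda*x
  2 = 2*lambda*y
From these: x/y = 1/2, so x = 1t, y = 2t for some t.
Substitute into constraint: (1t)^2 + (2t)^2 = 13
  t^2 * 5 = 13
  t = sqrt(13/5)
Maximum = 1*x + 2*y = (1^2 + 2^2)*t = 5 * sqrt(13/5) = sqrt(65)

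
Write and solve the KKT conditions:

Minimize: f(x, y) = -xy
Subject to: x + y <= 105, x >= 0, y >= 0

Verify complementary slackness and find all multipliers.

Problem: min -xy s.t. x + y <= 105 (multiplier lambda), x >= 0 (mu_x), y >= 0 (mu_y)
KKT stationarity: -y + lambda - mu_x = 0, -x + lambda - mu_y = 0, with lambda, mu_x, mu_y >= 0
Complementary slackness: lambda*(x + y - 105) = 0, mu_x*x = 0, mu_y*y = 0
If lambda = 0: y = -mu_x <= 0 and x = -mu_y <= 0 force x = y = 0 with f = 0; but x = y = 105/2 is feasible with f = -11025/4 < 0, so this is not the minimum. Hence lambda > 0 and x + y = 105.
Try x > 0, y > 0 (so mu_x = mu_y = 0): y = lambda, x = lambda => x = y = lambda
x + y = 105 => 2*lambda = 105 => lambda = 105/2
x* = y* = 105/2 > 0, consistent with mu_x = mu_y = 0.
(Any feasible point with x = 0 or y = 0 has f = 0 > -11025/4, so the minimum is not on those boundaries.)
min(-xy) = -11025/4 (i.e. max xy = 11025/4)
Multipliers: lambda = 105/2, mu_x = 0, mu_y = 0
Complementary slackness: lambda*(x + y - 105) = 105/2*(105/2 + 105/2 - 105) = 0, mu_x*x = 0*105/2 = 0, mu_y*y = 0*105/2 = 0. Satisfied.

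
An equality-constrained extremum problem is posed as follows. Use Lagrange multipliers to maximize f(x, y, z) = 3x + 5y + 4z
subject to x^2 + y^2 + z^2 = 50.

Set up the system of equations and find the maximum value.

Lagrange conditions: 3 = 2*lambda*x, 5 = 2*lambda*y, 4 = 2*lambda*z
So x:3 = y:5 = z:4, i.e. x = 3t, y = 5t, z = 4t
Constraint: t^2*(3^2 + 5^2 + 4^2) = 50
  t^2 * 50 = 50  =>  t = sqrt(1)
Maximum = 3*3t + 5*5t + 4*4t = 50*sqrt(1) = 50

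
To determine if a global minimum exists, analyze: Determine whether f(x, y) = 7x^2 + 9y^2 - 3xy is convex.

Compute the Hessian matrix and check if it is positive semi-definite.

f(x,y) = 7x^2 + 9y^2 - 3xy
Hessian H = [[14, -3], [-3, 18]]
trace(H) = 32, det(H) = 243
Eigenvalues: (32 +/- sqrt(52)) / 2 = 19.61, 12.39
Since both eigenvalues > 0, f is convex.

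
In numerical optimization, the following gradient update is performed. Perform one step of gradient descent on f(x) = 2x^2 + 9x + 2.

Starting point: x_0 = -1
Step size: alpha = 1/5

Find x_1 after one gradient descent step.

f(x) = 2x^2 + 9x + 2
f'(x) = 4x + 9
f'(-1) = 4*-1 + (9) = 5
x_1 = x_0 - alpha * f'(x_0) = -1 - 1/5 * 5 = -2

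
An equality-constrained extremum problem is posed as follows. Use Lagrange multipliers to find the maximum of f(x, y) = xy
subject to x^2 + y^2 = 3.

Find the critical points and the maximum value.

Lagrange conditions: y = 2*lambda*x and x = 2*lambda*y
If x = 0 then y = 0, violating the constraint, so x, y != 0.
Dividing: y/x = x/y => x^2 = y^2 => y = x or y = -x
Constraint: 2x^2 = 3 => x^2 = 3/2 => x = +/-sqrt(3/2)
Critical points: (sqrt(3/2), sqrt(3/2)), (-sqrt(3/2), -sqrt(3/2)), (sqrt(3/2), -sqrt(3/2)), (-sqrt(3/2), sqrt(3/2))
  y = x:  xy = x^2 = 3/2  at (sqrt(3/2), sqrt(3/2)) and (-sqrt(3/2), -sqrt(3/2))
  y = -x: xy = -x^2 = -3/2 at (sqrt(3/2), -sqrt(3/2)) and (-sqrt(3/2), sqrt(3/2))
Maximum xy = 3/2 at (sqrt(3/2), sqrt(3/2)) and (-sqrt(3/2), -sqrt(3/2))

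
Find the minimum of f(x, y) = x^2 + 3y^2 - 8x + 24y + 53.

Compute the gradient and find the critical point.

f(x,y) = x^2 + 3y^2 - 8x + 24y + 53
df/dx = 2x + (-8) = 0  =>  x = 4
df/dy = 6y + (24) = 0  =>  y = -4
f(4, -4) = 1*(4)^2 + 3*(-4)^2 + -8*(4) + 24*(-4) + 53 = -11
Hessian is diagonal with entries 2, 6 > 0, so this is a minimum.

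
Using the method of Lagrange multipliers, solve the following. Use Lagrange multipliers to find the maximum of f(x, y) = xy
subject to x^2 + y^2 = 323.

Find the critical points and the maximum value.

Lagrange conditions: y = 2*lambda*x and x = 2*lambda*y
If x = 0 then y = 0, violating the constraint, so x, y != 0.
Dividing: y/x = x/y => x^2 = y^2 => y = x or y = -x
Constraint: 2x^2 = 323 => x^2 = 323/2 => x = +/-sqrt(323/2)
Critical points: (sqrt(323/2), sqrt(323/2)), (-sqrt(323/2), -sqrt(323/2)), (sqrt(323/2), -sqrt(323/2)), (-sqrt(323/2), sqrt(323/2))
  y = x:  xy = x^2 = 323/2  at (sqrt(323/2), sqrt(323/2)) and (-sqrt(323/2), -sqrt(323/2))
  y = -x: xy = -x^2 = -323/2 at (sqrt(323/2), -sqrt(323/2)) and (-sqrt(323/2), sqrt(323/2))
Maximum xy = 323/2 at (sqrt(323/2), sqrt(323/2)) and (-sqrt(323/2), -sqrt(323/2))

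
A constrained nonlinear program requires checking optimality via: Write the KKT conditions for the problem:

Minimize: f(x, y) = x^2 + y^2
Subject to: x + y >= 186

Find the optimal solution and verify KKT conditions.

KKT conditions for min x^2 + y^2 s.t. x + y >= 186:
Stationarity: 2x = mu, 2y = mu
So x = y = mu/2.
Complementary slackness: mu*(x + y - 186) = 0
Primal feasibility: x + y >= 186; dual feasibility: mu >= 0
If mu = 0 then x = y = 0, but 0 + 0 < 186 is infeasible, so the constraint is active.
Constraint active: x + y = 2*(mu/2) = 186 => mu = 186
x = y = 93, f = 17298
Verify: stationarity 2*93 = 186 = mu; primal 93 + 93 = 186 >= 186; dual mu = 186 >= 0; complementary slackness 186*(186 - 186) = 0. All KKT conditions hold.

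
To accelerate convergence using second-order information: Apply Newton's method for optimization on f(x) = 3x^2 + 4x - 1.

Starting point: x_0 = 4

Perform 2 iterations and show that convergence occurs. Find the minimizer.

f(x) = 3x^2 + 4x - 1, f'(x) = 6x + (4), f''(x) = 6
Step 1: f'(4) = 28, x_1 = 4 - 28/6 = -2/3
Step 2: f'(-2/3) = 0, x_2 = -2/3 (converged)
Newton's method converges in 1 step for quadratics.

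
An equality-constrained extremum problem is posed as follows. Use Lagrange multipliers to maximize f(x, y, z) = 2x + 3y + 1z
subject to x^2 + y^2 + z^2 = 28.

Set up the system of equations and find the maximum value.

Lagrange conditions: 2 = 2*lambda*x, 3 = 2*lambda*y, 1 = 2*lambda*z
So x:2 = y:3 = z:1, i.e. x = 2t, y = 3t, z = 1t
Constraint: t^2*(2^2 + 3^2 + 1^2) = 28
  t^2 * 14 = 28  =>  t = sqrt(2)
Maximum = 2*2t + 3*3t + 1*1t = 14*sqrt(2) = sqrt(392)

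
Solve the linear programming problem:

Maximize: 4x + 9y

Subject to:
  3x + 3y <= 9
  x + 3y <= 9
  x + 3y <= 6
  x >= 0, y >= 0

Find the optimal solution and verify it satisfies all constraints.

Feasible vertices: (0, 0), (0, 2), (3/2, 3/2), (3, 0)
Objective 4x + 9y at each vertex:
  (0, 0): 0
  (0, 2): 18
  (3/2, 3/2): 39/2
  (3, 0): 12
Maximum is 39/2 at (3/2, 3/2).
Verify constraints at (x, y) = (3/2, 3/2):
  3*(3/2) + 3*(3/2) = 9 <= 9 (active)
  1*(3/2) + 3*(3/2) = 6 <= 9
  1*(3/2) + 3*(3/2) = 6 <= 6 (active)
  x = 3/2 >= 0, y = 3/2 >= 0. All constraints satisfied.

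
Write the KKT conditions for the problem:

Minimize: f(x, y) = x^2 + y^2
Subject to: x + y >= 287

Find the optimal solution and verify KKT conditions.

KKT conditions for min x^2 + y^2 s.t. x + y >= 287:
Stationarity: 2x = mu, 2y = mu
So x = y = mu/2.
Complementary slackness: mu*(x + y - 287) = 0
Primal feasibility: x + y >= 287; dual feasibility: mu >= 0
If mu = 0 then x = y = 0, but 0 + 0 < 287 is infeasible, so the constraint is active.
Constraint active: x + y = 2*(mu/2) = 287 => mu = 287
x = y = 287/2, f = 82369/2
Verify: stationarity 2*(287/2) = 287 = mu; primal 287/2 + 287/2 = 287 >= 287; dual mu = 287 >= 0; complementary slackness 287*(287 - 287) = 0. All KKT conditions hold.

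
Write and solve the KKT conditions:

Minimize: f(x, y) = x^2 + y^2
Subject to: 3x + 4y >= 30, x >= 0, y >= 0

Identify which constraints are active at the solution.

KKT conditions for min x^2 + y^2 s.t. 3x + 4y >= 30, x >= 0, y >= 0:
Stationarity: 2x = mu*3 + mu_x, 2y = mu*4 + mu_y, with mu, mu_x, mu_y >= 0
Complementary slackness: mu*(3x + 4y - 30) = 0, mu_x*x = 0, mu_y*y = 0
(0, 0) is infeasible (3*0 + 4*0 < 30), so if mu = 0 stationarity would force x = mu_x/2 >= 0, y = mu_y/2 >= 0 with mu_x*x = mu_y*y = 0, i.e. x = y = 0: contradiction. Hence mu > 0 and 3x + 4y = 30 is active.
Try x > 0, y > 0 (so mu_x = mu_y = 0): x = 3*mu/2, y = 4*mu/2
Substitute: 3*(3*mu/2) + 4*(4*mu/2) = 30
  mu*25/2 = 30 => mu = 12/5
x* = 18/5 > 0, y* = 24/5 > 0, consistent with mu_x = mu_y = 0.
f is convex and the constraints are linear, so this KKT point is the global minimum.
f* = 36
Active constraints: 3x + 4y >= 30 (holds with equality, mu = 12/5 > 0); x >= 0 and y >= 0 are inactive (mu_x = mu_y = 0).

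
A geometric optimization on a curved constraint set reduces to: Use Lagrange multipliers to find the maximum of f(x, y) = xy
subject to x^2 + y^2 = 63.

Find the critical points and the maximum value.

Lagrange conditions: y = 2*lambda*x and x = 2*lambda*y
If x = 0 then y = 0, violating the constraint, so x, y != 0.
Dividing: y/x = x/y => x^2 = y^2 => y = x or y = -x
Constraint: 2x^2 = 63 => x^2 = 63/2 => x = +/-sqrt(63/2)
Critical points: (sqrt(63/2), sqrt(63/2)), (-sqrt(63/2), -sqrt(63/2)), (sqrt(63/2), -sqrt(63/2)), (-sqrt(63/2), sqrt(63/2))
  y = x:  xy = x^2 = 63/2  at (sqrt(63/2), sqrt(63/2)) and (-sqrt(63/2), -sqrt(63/2))
  y = -x: xy = -x^2 = -63/2 at (sqrt(63/2), -sqrt(63/2)) and (-sqrt(63/2), sqrt(63/2))
Maximum xy = 63/2 at (sqrt(63/2), sqrt(63/2)) and (-sqrt(63/2), -sqrt(63/2))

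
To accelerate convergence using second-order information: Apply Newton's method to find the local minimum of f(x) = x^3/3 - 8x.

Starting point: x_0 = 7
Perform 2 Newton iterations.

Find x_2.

f(x) = x^3/3 - 8x
f'(x) = x^2 - 8, f''(x) = 2x
Newton update: x_{n+1} = x_n - (x_n^2 - 8)/(2*x_n)
Step 1: x_0 = 7, f'=41, f''=14, x_1 = 57/14
Step 2: x_1 = 57/14, f'=1681/196, f''=57/7, x_2 = 4817/1596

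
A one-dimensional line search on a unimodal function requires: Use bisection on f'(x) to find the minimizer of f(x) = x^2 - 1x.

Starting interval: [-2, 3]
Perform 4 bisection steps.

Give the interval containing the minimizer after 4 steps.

Finding critical point of f(x) = x^2 - 1x using bisection on f'(x) = 2x + -1.
f'(x) = 0 when x = 1/2.
Starting interval: [-2, 3]
Step 1: mid = 1/2, f'(mid) = 0, new interval = [1/2, 1/2]
Step 2: mid = 1/2, f'(mid) = 0, new interval = [1/2, 1/2]
Step 3: mid = 1/2, f'(mid) = 0, new interval = [1/2, 1/2]
Step 4: mid = 1/2, f'(mid) = 0, new interval = [1/2, 1/2]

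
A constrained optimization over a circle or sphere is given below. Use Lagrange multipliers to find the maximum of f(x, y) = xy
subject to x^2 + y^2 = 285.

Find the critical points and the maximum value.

Lagrange conditions: y = 2*lambda*x and x = 2*lambda*y
If x = 0 then y = 0, violating the constraint, so x, y != 0.
Dividing: y/x = x/y => x^2 = y^2 => y = x or y = -x
Constraint: 2x^2 = 285 => x^2 = 285/2 => x = +/-sqrt(285/2)
Critical points: (sqrt(285/2), sqrt(285/2)), (-sqrt(285/2), -sqrt(285/2)), (sqrt(285/2), -sqrt(285/2)), (-sqrt(285/2), sqrt(285/2))
  y = x:  xy = x^2 = 285/2  at (sqrt(285/2), sqrt(285/2)) and (-sqrt(285/2), -sqrt(285/2))
  y = -x: xy = -x^2 = -285/2 at (sqrt(285/2), -sqrt(285/2)) and (-sqrt(285/2), sqrt(285/2))
Maximum xy = 285/2 at (sqrt(285/2), sqrt(285/2)) and (-sqrt(285/2), -sqrt(285/2))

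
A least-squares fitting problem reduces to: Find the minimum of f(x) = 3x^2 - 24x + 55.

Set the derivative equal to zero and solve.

f(x) = 3x^2 - 24x + 55
f'(x) = 6x + (-24) = 0
x = 24/6 = 4
f(4) = 7
Since f''(x) = 6 > 0, this is a minimum.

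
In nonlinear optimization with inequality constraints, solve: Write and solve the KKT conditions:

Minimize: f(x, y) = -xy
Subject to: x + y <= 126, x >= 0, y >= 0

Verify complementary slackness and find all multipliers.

Problem: min -xy s.t. x + y <= 126 (multiplier lambda), x >= 0 (mu_x), y >= 0 (mu_y)
KKT stationarity: -y + lambda - mu_x = 0, -x + lambda - mu_y = 0, with lambda, mu_x, mu_y >= 0
Complementary slackness: lambda*(x + y - 126) = 0, mu_x*x = 0, mu_y*y = 0
If lambda = 0: y = -mu_x <= 0 and x = -mu_y <= 0 force x = y = 0 with f = 0; but x = y = 63 is feasible with f = -3969 < 0, so this is not the minimum. Hence lambda > 0 and x + y = 126.
Try x > 0, y > 0 (so mu_x = mu_y = 0): y = lambda, x = lambda => x = y = lambda
x + y = 126 => 2*lambda = 126 => lambda = 63
x* = y* = 63 > 0, consistent with mu_x = mu_y = 0.
(Any feasible point with x = 0 or y = 0 has f = 0 > -3969, so the minimum is not on those boundaries.)
min(-xy) = -3969 (i.e. max xy = 3969)
Multipliers: lambda = 63, mu_x = 0, mu_y = 0
Complementary slackness: lambda*(x + y - 126) = 63*(63 + 63 - 126) = 0, mu_x*x = 0*63 = 0, mu_y*y = 0*63 = 0. Satisfied.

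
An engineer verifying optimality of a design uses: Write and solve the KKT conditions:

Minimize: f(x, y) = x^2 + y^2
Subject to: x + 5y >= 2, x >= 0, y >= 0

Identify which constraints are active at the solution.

KKT conditions for min x^2 + y^2 s.t. 1x + 5y >= 2, x >= 0, y >= 0:
Stationarity: 2x = mu*1 + mu_x, 2y = mu*5 + mu_y, with mu, mu_x, mu_y >= 0
Complementary slackness: mu*(x + 5y - 2) = 0, mu_x*x = 0, mu_y*y = 0
(0, 0) is infeasible (1*0 + 5*0 < 2), so if mu = 0 stationarity would force x = mu_x/2 >= 0, y = mu_y/2 >= 0 with mu_x*x = mu_y*y = 0, i.e. x = y = 0: contradiction. Hence mu > 0 and x + 5y = 2 is active.
Try x > 0, y > 0 (so mu_x = mu_y = 0): x = 1*mu/2, y = 5*mu/2
Substitute: 1*(1*mu/2) + 5*(5*mu/2) = 2
  mu*26/2 = 2 => mu = 2/13
x* = 1/13 > 0, y* = 5/13 > 0, consistent with mu_x = mu_y = 0.
f is convex and the constraints are linear, so this KKT point is the global minimum.
f* = 2/13
Active constraints: x + 5y >= 2 (holds with equality, mu = 2/13 > 0); x >= 0 and y >= 0 are inactive (mu_x = mu_y = 0).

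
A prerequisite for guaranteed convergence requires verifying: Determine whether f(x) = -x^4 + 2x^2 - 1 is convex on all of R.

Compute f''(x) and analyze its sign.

f(x) = -x^4 + 2x^2 - 1
f'(x) = -4x^3 + 4x
f''(x) = -12x^2 + 4
f''(x) = -12x^2 + 4 -> -inf as |x| -> inf
Therefore, f is not globally convex on R.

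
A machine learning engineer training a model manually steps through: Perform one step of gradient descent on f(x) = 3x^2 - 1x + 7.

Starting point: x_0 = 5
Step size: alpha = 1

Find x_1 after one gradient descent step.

f(x) = 3x^2 - 1x + 7
f'(x) = 6x - 1
f'(5) = 6*5 + (-1) = 29
x_1 = x_0 - alpha * f'(x_0) = 5 - 1 * 29 = -24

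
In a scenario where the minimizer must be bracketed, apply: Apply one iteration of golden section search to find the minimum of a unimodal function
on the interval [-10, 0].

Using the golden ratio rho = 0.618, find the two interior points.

Golden section search on [-10, 0].
Golden ratio rho = 0.618 (approx).
Interior points:
  x_1 = -10 + (1-0.618)*10 = -6.1800
  x_2 = -10 + 0.618*10 = -3.8200
Compare f(x_1) and f(x_2) to determine which subinterval to keep.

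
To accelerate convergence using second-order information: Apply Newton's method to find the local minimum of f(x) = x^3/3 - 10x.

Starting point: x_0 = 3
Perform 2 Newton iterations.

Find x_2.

f(x) = x^3/3 - 10x
f'(x) = x^2 - 10, f''(x) = 2x
Newton update: x_{n+1} = x_n - (x_n^2 - 10)/(2*x_n)
Step 1: x_0 = 3, f'=-1, f''=6, x_1 = 19/6
Step 2: x_1 = 19/6, f'=1/36, f''=19/3, x_2 = 721/228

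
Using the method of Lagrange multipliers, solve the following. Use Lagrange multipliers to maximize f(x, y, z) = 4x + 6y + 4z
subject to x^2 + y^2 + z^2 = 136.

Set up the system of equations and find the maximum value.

Lagrange conditions: 4 = 2*lambda*x, 6 = 2*lambda*y, 4 = 2*lambda*z
So x:4 = y:6 = z:4, i.e. x = 4t, y = 6t, z = 4t
Constraint: t^2*(4^2 + 6^2 + 4^2) = 136
  t^2 * 68 = 136  =>  t = sqrt(2)
Maximum = 4*4t + 6*6t + 4*4t = 68*sqrt(2) = sqrt(9248)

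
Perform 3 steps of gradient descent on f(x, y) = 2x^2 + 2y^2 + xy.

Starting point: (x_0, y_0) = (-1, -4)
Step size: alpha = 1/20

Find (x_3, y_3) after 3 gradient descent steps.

f(x,y) = 2x^2 + 2y^2 + xy
grad_x = 4x + 1y, grad_y = 4y + 1x
Step 1: grad = (-8, -17), (-3/5, -63/20)
Step 2: grad = (-111/20, -66/5), (-129/400, -249/100)
Step 3: grad = (-189/50, -4113/400), (-267/2000, -15807/8000)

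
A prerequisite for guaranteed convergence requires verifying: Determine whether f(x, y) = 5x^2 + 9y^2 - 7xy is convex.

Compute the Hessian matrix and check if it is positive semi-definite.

f(x,y) = 5x^2 + 9y^2 - 7xy
Hessian H = [[10, -7], [-7, 18]]
trace(H) = 28, det(H) = 131
Eigenvalues: (28 +/- sqrt(260)) / 2 = 22.06, 5.938
Since both eigenvalues > 0, f is convex.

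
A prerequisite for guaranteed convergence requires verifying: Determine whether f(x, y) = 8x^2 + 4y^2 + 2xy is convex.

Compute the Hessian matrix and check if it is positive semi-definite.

f(x,y) = 8x^2 + 4y^2 + 2xy
Hessian H = [[16, 2], [2, 8]]
trace(H) = 24, det(H) = 124
Eigenvalues: (24 +/- sqrt(80)) / 2 = 16.47, 7.528
Since both eigenvalues > 0, f is convex.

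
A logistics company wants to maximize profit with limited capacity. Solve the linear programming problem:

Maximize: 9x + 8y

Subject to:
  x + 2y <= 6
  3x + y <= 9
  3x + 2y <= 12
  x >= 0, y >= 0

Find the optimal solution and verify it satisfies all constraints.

Feasible vertices: (0, 0), (0, 3), (12/5, 9/5), (3, 0)
Objective 9x + 8y at each vertex:
  (0, 0): 0
  (0, 3): 24
  (12/5, 9/5): 36
  (3, 0): 27
Maximum is 36 at (12/5, 9/5).
Verify constraints at (x, y) = (12/5, 9/5):
  1*(12/5) + 2*(9/5) = 6 <= 6 (active)
  3*(12/5) + 1*(9/5) = 9 <= 9 (active)
  3*(12/5) + 2*(9/5) = 54/5 <= 12
  x = 12/5 >= 0, y = 9/5 >= 0. All constraints satisfied.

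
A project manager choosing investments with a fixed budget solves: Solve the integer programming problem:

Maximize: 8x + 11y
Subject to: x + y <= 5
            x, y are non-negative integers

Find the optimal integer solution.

Objective: 8x + 11y, constraint: x + y <= 5
Coefficient of y is 11 > coefficient of x is 8, so allocate the entire budget to y.
Optimal: x = 0, y = 5, value = 55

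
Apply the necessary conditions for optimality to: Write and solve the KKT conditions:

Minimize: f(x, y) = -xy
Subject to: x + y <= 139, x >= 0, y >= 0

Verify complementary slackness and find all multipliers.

Problem: min -xy s.t. x + y <= 139 (multiplier lambda), x >= 0 (mu_x), y >= 0 (mu_y)
KKT stationarity: -y + lambda - mu_x = 0, -x + lambda - mu_y = 0, with lambda, mu_x, mu_y >= 0
Complementary slackness: lambda*(x + y - 139) = 0, mu_x*x = 0, mu_y*y = 0
If lambda = 0: y = -mu_x <= 0 and x = -mu_y <= 0 force x = y = 0 with f = 0; but x = y = 139/2 is feasible with f = -19321/4 < 0, so this is not the minimum. Hence lambda > 0 and x + y = 139.
Try x > 0, y > 0 (so mu_x = mu_y = 0): y = lambda, x = lambda => x = y = lambda
x + y = 139 => 2*lambda = 139 => lambda = 139/2
x* = y* = 139/2 > 0, consistent with mu_x = mu_y = 0.
(Any feasible point with x = 0 or y = 0 has f = 0 > -19321/4, so the minimum is not on those boundaries.)
min(-xy) = -19321/4 (i.e. max xy = 19321/4)
Multipliers: lambda = 139/2, mu_x = 0, mu_y = 0
Complementary slackness: lambda*(x + y - 139) = 139/2*(139/2 + 139/2 - 139) = 0, mu_x*x = 0*139/2 = 0, mu_y*y = 0*139/2 = 0. Satisfied.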